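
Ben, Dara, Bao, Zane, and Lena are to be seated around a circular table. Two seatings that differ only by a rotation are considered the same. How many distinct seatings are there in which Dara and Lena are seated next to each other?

Treat {Dara, Lena} as one unit (2 internal orders) and seat the resulting 4 units around the table: (3)! circular arrangements.
So 2 × (3)! = 2 × 6 = 12.

12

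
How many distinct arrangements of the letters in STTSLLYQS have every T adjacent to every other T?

Treat the 2 copies of T as a single block. The multiset to arrange is then {TT, L, L, Q, S, S, S, Y}, 8 items in all.
That gives (8)!/(3!·2!) = 3360 arrangements.

3360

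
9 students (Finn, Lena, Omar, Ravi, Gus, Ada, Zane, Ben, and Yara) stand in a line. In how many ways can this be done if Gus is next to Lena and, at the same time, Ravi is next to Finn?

Treat {Gus,Lena} as one block (2 orders) and {Ravi,Finn} as another (2 orders).
That leaves 7 units to arrange: 2 × 2 × 7! = 4 × 5040 = 20160.

20160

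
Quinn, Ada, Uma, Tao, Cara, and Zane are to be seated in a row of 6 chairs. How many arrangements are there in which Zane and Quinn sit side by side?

Treat {Zane, Quinn} as a single unit. There are 5 units to order, and the pair itself can be ordered 2 ways.
So the count is 2·(5)! = 240.

240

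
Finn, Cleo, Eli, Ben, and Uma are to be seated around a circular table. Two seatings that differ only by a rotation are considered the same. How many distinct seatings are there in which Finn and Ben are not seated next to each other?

Without the restriction there are (4)! = 24 seatings.
Those with Finn next to Ben: fuse the pair into one unit and seat 4 units around a circle — 2·(3)! = 12.
Subtracting, 24 − 12 = 12.

12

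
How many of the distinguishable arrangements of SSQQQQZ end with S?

30

Fix S in the last position and arrange the remaining 6 letters.
Those 6 letters have Q appearing 4 times, giving (6)!/(4!) = 30.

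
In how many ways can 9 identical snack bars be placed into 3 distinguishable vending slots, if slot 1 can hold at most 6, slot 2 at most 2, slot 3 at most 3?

6

Without the upper bounds there are C(11,2) = 55 ways to split 9 among 3 vending slots.
Subtract solutions that violate a single cap (substitute x_i' = x_i − (cap_i+1)): x_1 ≥ 7 gives C(4,2) = 6; x_2 ≥ 3 gives C(8,2) = 28; x_3 ≥ 4 gives C(7,2) = 21. Together 55.
Add back pairs where two caps are both exceeded: 0 + 0 + 6 = 6.
By inclusion–exclusion the count is 55 − 55 + 6 = 6.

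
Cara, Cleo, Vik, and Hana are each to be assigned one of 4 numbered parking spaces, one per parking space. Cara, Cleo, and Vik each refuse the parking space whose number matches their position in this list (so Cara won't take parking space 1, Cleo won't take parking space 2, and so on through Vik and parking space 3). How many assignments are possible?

Let Aᵢ (for i ∈ {1, 2, 3}) be the placements that put person i in their forbidden parking space. Any j of these fix j positions, leaving (4−j)! ways to fill the rest, and there are C(3,j) ways to pick which j.
By inclusion–exclusion, the number of valid placements is Σ_{j=0}^{3} (−1)^j C(3,j)·(4−j)!.
Computing: 24 − 18 + 6 − 1 = 11.

11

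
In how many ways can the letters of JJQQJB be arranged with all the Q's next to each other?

Treat the 2 copies of Q as a single block. The multiset to arrange is then {QQ, B, J, J, J}, 5 items in all.
That gives (5)!/(3!) = 20 arrangements.

20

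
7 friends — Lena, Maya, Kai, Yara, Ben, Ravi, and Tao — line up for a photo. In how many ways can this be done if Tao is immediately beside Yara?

1440

Glue Tao and Yara into one block (2 internal orders), leaving 6 units to arrange in a row.
So the count is 2·(6)! = 1440.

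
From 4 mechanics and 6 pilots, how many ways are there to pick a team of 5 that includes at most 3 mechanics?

246

Split by how many mechanics are chosen (0 through 3).
Sum: C(4,0)·C(6,5) + C(4,1)·C(6,4) + C(4,2)·C(6,3) + C(4,3)·C(6,2) = 6 + 60 + 120 + 60 = 246.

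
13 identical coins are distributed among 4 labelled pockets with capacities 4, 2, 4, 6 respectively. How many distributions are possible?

19

By stars and bars, unrestricted non-negative solutions to x_1+…+x_4 = 13 number C(13+3,3) = 560.
Subtract solutions that violate a single cap (substitute x_i' = x_i − (cap_i+1)): x_1 ≥ 5 gives C(11,3) = 165; x_2 ≥ 3 gives C(13,3) = 286; x_3 ≥ 5 gives C(11,3) = 165; x_4 ≥ 7 gives C(9,3) = 84. Together 700.
Add back pairs where two caps are both exceeded: 56 + 20 + 4 + 56 + 20 + 4 = 160.
Subtract triples: 1 + 0 + 0 + 0 = 1.
By inclusion–exclusion the count is 560 − 700 + 160 − 1 = 19.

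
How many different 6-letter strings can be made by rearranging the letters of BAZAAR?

The 6 letters of BAZAAR have repeats: A appearing 3 times.
The number of distinct arrangements is 6!/(3!) = 720/6 = 120.

120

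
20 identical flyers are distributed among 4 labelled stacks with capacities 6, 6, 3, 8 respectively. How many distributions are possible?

20

By stars and bars, unrestricted non-negative solutions to x_1+…+x_4 = 20 number C(20+3,3) = 1771.
Subtract solutions that violate a single cap (substitute x_i' = x_i − (cap_i+1)): x_1 ≥ 7 gives C(16,3) = 560; x_2 ≥ 7 gives C(16,3) = 560; x_3 ≥ 4 gives C(19,3) = 969; x_4 ≥ 9 gives C(14,3) = 364. Together 2453.
Add back pairs where two caps are both exceeded: 84 + 220 + 35 + 220 + 35 + 120 = 714.
Subtract triples: 10 + 0 + 1 + 1 = 12.
By inclusion–exclusion the count is 1771 − 2453 + 714 − 12 = 20.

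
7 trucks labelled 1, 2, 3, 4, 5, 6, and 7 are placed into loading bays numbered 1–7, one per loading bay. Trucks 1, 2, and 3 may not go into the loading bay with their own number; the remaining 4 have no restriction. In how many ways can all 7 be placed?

3216

Let Aᵢ (for i ∈ {1, 2, 3}) be the placements that put truck i in its forbidden loading bay. Any j of these fix j positions, leaving (7−j)! ways to fill the rest, and there are C(3,j) ways to pick which j.
By inclusion–exclusion, the number of valid placements is Σ_{j=0}^{3} (−1)^j C(3,j)·(7−j)!.
Computing: 5040 − 2160 + 360 − 24 = 3216.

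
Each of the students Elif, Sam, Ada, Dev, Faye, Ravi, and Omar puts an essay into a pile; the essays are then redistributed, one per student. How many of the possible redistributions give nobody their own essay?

1854

Let Aᵢ be the assignments in which student i gets their own essay. We want the size of the complement of A₁∪…∪A_7.
By inclusion–exclusion this is Σ_{j=0}^{7} (−1)^j C(7,j)·(7−j)!.
Computing: 5040 − 5040 + 2520 − 840 + 210 − 42 + 7 − 1 = 1854.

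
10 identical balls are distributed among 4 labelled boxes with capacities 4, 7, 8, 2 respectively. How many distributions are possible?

106

By stars and bars, unrestricted non-negative solutions to x_1+…+x_4 = 10 number C(10+3,3) = 286.
Subtract solutions that violate a single cap (substitute x_i' = x_i − (cap_i+1)): x_1 ≥ 5 gives C(8,3) = 56; x_2 ≥ 8 gives C(5,3) = 10; x_3 ≥ 9 gives C(4,3) = 4; x_4 ≥ 3 gives C(10,3) = 120. Together 190.
Add back pairs where two caps are both exceeded: 0 + 0 + 10 + 0 + 0 + 0 = 10.
By inclusion–exclusion the count is 286 − 190 + 10 = 106.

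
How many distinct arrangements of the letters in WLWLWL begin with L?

With the first slot taken by L, it remains to arrange the other 5 letters (WWLWL).
Those 5 letters have L appearing twice and W appearing 3 times, giving (5)!/(3!·2!) = 10.

10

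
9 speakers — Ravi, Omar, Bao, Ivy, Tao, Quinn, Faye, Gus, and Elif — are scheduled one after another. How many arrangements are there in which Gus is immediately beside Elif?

80640

Treat {Gus, Elif} as a single unit. There are 8 units to order, and the pair itself can be ordered 2 ways.
So the count is 2·(8)! = 80640.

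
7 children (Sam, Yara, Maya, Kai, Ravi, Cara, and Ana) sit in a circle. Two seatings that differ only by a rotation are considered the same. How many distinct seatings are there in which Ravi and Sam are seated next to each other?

Glue Ravi and Sam into a block (2 internal orders). Seating 6 units around a circle gives (5)! arrangements.
So 2 × (5)! = 2 × 120 = 240.

240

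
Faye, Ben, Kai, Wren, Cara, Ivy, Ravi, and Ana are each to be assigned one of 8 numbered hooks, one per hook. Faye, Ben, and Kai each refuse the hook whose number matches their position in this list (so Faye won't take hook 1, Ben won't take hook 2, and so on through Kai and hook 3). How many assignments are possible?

27240

Let Aᵢ (for i ∈ {1, 2, 3}) be the placements that put person i in their forbidden hook. Any j of these fix j positions, leaving (8−j)! ways to fill the rest, and there are C(3,j) ways to pick which j.
By inclusion–exclusion, the number of valid placements is Σ_{j=0}^{3} (−1)^j C(3,j)·(8−j)!.
Computing: 40320 − 15120 + 2160 − 120 = 27240.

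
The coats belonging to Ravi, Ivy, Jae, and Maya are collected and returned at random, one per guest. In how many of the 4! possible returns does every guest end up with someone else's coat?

Count assignments avoiding every fixed point. For any j of the 4 guests fixed to their own coat, the other 4−j can be arranged in (4−j)! ways.
By inclusion–exclusion this is Σ_{j=0}^{4} (−1)^j C(4,j)·(4−j)!.
Computing: 24 − 24 + 12 − 4 + 1 = 9.

9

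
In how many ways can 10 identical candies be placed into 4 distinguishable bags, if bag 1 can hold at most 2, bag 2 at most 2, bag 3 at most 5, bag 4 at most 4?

18

Ignoring the caps, the number of non-negative solutions to x_1+…+x_4 = 10 is C(13,3) = 286.
Subtract solutions that violate a single cap (substitute x_i' = x_i − (cap_i+1)): x_1 ≥ 3 gives C(10,3) = 120; x_2 ≥ 3 gives C(10,3) = 120; x_3 ≥ 6 gives C(7,3) = 35; x_4 ≥ 5 gives C(8,3) = 56. Together 331.
Add back pairs where two caps are both exceeded: 35 + 4 + 10 + 4 + 10 + 0 = 63.
By inclusion–exclusion the count is 286 − 331 + 63 = 18.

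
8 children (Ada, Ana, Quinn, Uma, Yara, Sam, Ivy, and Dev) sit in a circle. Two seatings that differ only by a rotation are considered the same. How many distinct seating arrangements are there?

Seat Ada anywhere (absorbing the rotational symmetry), then permute the other 7: (7)! = 5040.

5040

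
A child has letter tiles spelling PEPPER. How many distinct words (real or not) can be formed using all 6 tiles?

60

The 6 letters of PEPPER have repeats: E appearing twice and P appearing 3 times.
Dividing 6! = 720 by 3!·2! = 12 for the repeated letters gives 60.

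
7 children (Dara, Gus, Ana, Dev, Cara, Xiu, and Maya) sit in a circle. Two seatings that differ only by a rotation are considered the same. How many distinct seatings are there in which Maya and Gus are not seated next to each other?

All circular seatings of 7 people number (6)! = 720.
Seatings with Maya beside Gus: treat them as a block with 2 internal orders, giving 2 × (5)! = 240.
Subtracting, 720 − 240 = 480.

480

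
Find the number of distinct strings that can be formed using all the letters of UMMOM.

The 5 letters of UMMOM have repeats: M appearing 3 times.
The number of distinct arrangements is 5!/(3!) = 120/6 = 20.

20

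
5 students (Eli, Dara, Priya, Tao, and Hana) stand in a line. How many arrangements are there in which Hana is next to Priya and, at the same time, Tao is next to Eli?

24

Treat {Hana,Priya} as one block (2 orders) and {Tao,Eli} as another (2 orders).
That leaves 3 units to arrange: 2 × 2 × 3! = 4 × 6 = 24.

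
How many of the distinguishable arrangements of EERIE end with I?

With the last slot taken by I, it remains to arrange the other 4 letters (EERE).
Those 4 letters have E appearing 3 times, giving (4)!/(3!) = 4.

4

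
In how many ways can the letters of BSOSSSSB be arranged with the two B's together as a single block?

Treat the 2 copies of B as a single block. The multiset to arrange is then {BB, O, S, S, S, S, S}, 7 items in all.
That gives (7)!/(5!) = 42 arrangements.

42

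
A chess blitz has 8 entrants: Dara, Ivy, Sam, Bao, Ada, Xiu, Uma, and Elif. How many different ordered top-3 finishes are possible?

336

This is an ordered selection of 3 from 8: P(8,3).
That gives 8 × 7 × 6 = 336.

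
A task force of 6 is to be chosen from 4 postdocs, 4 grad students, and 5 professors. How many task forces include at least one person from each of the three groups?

Unrestricted: C(13,6) = 1716 ways to pick any 6 of the 13.
Subtract selections that omit an entire group: no postdocs → C(9,6) = 84; no grad students → C(9,6) = 84; no professors → C(8,6) = 28.
Add back selections omitting two groups (i.e. drawn from a single group): C(4,6) + C(4,6) + C(5,6) = 0.
By inclusion–exclusion: 1716 − 196 + 0 = 1520.

1520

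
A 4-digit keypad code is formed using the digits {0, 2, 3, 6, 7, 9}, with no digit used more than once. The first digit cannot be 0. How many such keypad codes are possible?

The first digit has 6−1 = 5 choices (anything except 0).
The remaining 3 digits are filled from the other 5 symbols without repetition: 5 × 4 × 3 = 60.
Total: 5 × 60 = 300.

300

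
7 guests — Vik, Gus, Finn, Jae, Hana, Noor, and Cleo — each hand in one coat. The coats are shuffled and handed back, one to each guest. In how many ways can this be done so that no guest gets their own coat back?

1854

Count assignments avoiding every fixed point. For any j of the 7 guests fixed to their own coat, the other 7−j can be arranged in (7−j)! ways.
By inclusion–exclusion this is Σ_{j=0}^{7} (−1)^j C(7,j)·(7−j)!.
Computing: 5040 − 5040 + 2520 − 840 + 210 − 42 + 7 − 1 = 1854.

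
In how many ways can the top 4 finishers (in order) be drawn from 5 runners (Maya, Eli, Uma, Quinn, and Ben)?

This is an ordered selection of 4 from 5: P(5,4).
That gives 5 × 4 × 3 × 2 = 120.

120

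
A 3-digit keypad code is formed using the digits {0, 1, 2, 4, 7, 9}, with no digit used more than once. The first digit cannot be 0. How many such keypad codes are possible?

The first digit has 6−1 = 5 choices (anything except 0).
The remaining 2 digits are filled from the other 5 symbols without repetition: 5 × 4 = 20.
Total: 5 × 20 = 100.

100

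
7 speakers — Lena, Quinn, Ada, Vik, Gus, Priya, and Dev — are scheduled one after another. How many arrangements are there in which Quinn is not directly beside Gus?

3600

There are 7! = 5040 arrangements in all. If Quinn and Gus are adjacent, merging them into one block gives 2·(6)! = 1440 arrangements.
Complementary counting: 5040 − 1440 = 3600.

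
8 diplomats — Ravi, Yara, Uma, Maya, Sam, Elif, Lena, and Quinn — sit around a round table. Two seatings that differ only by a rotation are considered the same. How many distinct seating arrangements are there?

5040

Around a circle, 8 distinct people have 8!/8 = (7)! = 5040 rotationally distinct seatings.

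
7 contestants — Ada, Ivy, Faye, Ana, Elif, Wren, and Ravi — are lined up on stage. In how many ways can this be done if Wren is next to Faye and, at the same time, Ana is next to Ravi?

480

Treat {Wren,Faye} as one block (2 orders) and {Ana,Ravi} as another (2 orders).
That leaves 5 units to arrange: 2 × 2 × 5! = 4 × 120 = 480.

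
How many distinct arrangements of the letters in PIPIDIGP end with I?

420

With the last slot taken by I, it remains to arrange the other 7 letters (PPIDIGP).
Those 7 letters have I appearing twice and P appearing 3 times, giving (7)!/(3!·2!) = 420.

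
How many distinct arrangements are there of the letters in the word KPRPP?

20

KPRPP has 5 letters with P appearing 3 times.
So there are 5! / (3!) = 20 distinguishable arrangements.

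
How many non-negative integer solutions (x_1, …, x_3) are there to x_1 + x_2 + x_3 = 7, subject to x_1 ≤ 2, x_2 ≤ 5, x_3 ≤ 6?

17

Ignoring the caps, the number of non-negative solutions to x_1+…+x_3 = 7 is C(9,2) = 36.
Subtract solutions that violate a single cap (substitute x_i' = x_i − (cap_i+1)): x_1 ≥ 3 gives C(6,2) = 15; x_2 ≥ 6 gives C(3,2) = 3; x_3 ≥ 7 gives C(2,2) = 1. Together 19.
No two caps can be exceeded simultaneously, so the pair terms are all 0.
By inclusion–exclusion the count is 36 − 19 + 0 = 17.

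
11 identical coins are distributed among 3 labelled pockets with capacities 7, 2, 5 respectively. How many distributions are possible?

By stars and bars, unrestricted non-negative solutions to x_1+…+x_3 = 11 number C(11+2,2) = 78.
Subtract solutions that violate a single cap (substitute x_i' = x_i − (cap_i+1)): x_1 ≥ 8 gives C(5,2) = 10; x_2 ≥ 3 gives C(10,2) = 45; x_3 ≥ 6 gives C(7,2) = 21. Together 76.
Add back pairs where two caps are both exceeded: 1 + 0 + 6 = 7.
By inclusion–exclusion the count is 78 − 76 + 7 = 9.

9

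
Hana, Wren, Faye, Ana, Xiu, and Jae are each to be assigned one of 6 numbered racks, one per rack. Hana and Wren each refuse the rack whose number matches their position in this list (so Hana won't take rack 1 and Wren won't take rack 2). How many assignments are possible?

Let Aᵢ (for i ∈ {1, 2}) be the placements that put person i in their forbidden rack. Any j of these fix j positions, leaving (6−j)! ways to fill the rest, and there are C(2,j) ways to pick which j.
By inclusion–exclusion, the number of valid placements is Σ_{j=0}^{2} (−1)^j C(2,j)·(6−j)!.
Computing: 720 − 240 + 24 = 504.

504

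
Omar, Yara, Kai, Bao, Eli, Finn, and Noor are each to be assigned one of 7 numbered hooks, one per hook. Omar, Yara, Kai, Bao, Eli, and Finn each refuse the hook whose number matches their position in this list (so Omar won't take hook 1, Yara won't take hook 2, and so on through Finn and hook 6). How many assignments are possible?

2119

Let Aᵢ (for 1 ≤ i ≤ 6) be the placements that put person i in their forbidden hook. Any j of these fix j positions, leaving (7−j)! ways to fill the rest, and there are C(6,j) ways to pick which j.
By inclusion–exclusion, the number of valid placements is Σ_{j=0}^{6} (−1)^j C(6,j)·(7−j)!.
Computing: 5040 − 4320 + 1800 − 480 + 90 − 12 + 1 = 2119.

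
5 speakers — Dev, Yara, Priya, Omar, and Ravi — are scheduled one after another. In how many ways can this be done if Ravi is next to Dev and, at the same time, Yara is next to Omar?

Treat {Ravi,Dev} as one block (2 orders) and {Yara,Omar} as another (2 orders).
That leaves 3 units to arrange: 2 × 2 × 3! = 4 × 6 = 24.

24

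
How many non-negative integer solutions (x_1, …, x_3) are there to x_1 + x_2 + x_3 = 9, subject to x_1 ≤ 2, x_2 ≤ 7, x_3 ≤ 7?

By stars and bars, unrestricted non-negative solutions to x_1+…+x_3 = 9 number C(9+2,2) = 55.
Subtract solutions that violate a single cap (substitute x_i' = x_i − (cap_i+1)): x_1 ≥ 3 gives C(8,2) = 28; x_2 ≥ 8 gives C(3,2) = 3; x_3 ≥ 8 gives C(3,2) = 3. Together 34.
No two caps can be exceeded simultaneously, so the pair terms are all 0.
By inclusion–exclusion the count is 55 − 34 + 0 = 21.

21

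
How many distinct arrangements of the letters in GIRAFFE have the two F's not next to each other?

1800

There are 7!/(2!) = 2520 arrangements of GIRAFFE in total.
If the two F's are adjacent, glue them into one block, leaving 6 items to arrange: (6)! = 720 ways.
Hence 2520 − 720 = 1800.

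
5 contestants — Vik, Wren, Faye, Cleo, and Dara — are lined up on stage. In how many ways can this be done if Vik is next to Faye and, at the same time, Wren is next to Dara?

Treat {Vik,Faye} as one block (2 orders) and {Wren,Dara} as another (2 orders).
That leaves 3 units to arrange: 2 × 2 × 3! = 4 × 6 = 24.

24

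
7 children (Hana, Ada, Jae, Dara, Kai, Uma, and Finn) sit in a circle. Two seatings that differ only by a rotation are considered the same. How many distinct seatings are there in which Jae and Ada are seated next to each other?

240

Glue Jae and Ada into a block (2 internal orders). Seating 6 units around a circle gives (5)! arrangements.
So 2 × (5)! = 2 × 120 = 240.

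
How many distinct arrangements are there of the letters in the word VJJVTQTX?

5040

VJJVTQTX has 8 letters with J appearing twice, T appearing twice, and V appearing twice.
Dividing 8! = 40320 by 2!·2!·2! = 8 for the repeated letters gives 5040.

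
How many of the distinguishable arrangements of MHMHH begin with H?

Fix H in the first position and arrange the remaining 4 letters.
Those 4 letters have H appearing twice and M appearing twice, giving (4)!/(2!·2!) = 6.

6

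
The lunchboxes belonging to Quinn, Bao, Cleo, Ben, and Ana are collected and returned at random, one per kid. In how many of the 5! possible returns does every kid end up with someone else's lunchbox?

44

Let Aᵢ be the assignments in which kid i gets their own lunchbox. We want the size of the complement of A₁∪…∪A_5.
By inclusion–exclusion this is Σ_{j=0}^{5} (−1)^j C(5,j)·(5−j)!.
Computing: 120 − 120 + 60 − 20 + 5 − 1 = 44.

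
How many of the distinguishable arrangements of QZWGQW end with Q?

60

Fix Q in the last position and arrange the remaining 5 letters.
Those 5 letters have W appearing twice, giving (5)!/(2!) = 60.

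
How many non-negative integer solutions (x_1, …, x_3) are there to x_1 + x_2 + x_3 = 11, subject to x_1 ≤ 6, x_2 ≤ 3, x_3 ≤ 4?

By stars and bars, unrestricted non-negative solutions to x_1+…+x_3 = 11 number C(11+2,2) = 78.
Subtract solutions that violate a single cap (substitute x_i' = x_i − (cap_i+1)): x_1 ≥ 7 gives C(6,2) = 15; x_2 ≥ 4 gives C(9,2) = 36; x_3 ≥ 5 gives C(8,2) = 28. Together 79.
Add back pairs where two caps are both exceeded: 1 + 0 + 6 = 7.
By inclusion–exclusion the count is 78 − 79 + 7 = 6.

6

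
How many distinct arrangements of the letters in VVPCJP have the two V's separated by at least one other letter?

120

There are 6!/(2!·2!) = 180 arrangements of VVPCJP in total.
Arrangements with the V's together: treat VV as one letter, giving (5)!/(2!) = 60.
Subtracting, 180 − 60 = 120 arrangements keep the V's apart.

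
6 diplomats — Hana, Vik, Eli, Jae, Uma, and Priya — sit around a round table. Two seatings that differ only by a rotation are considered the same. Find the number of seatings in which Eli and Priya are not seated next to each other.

72

Without the restriction there are (5)! = 120 seatings.
Seatings with Eli beside Priya: treat them as a block with 2 internal orders, giving 2 × (4)! = 48.
Subtracting, 120 − 48 = 72.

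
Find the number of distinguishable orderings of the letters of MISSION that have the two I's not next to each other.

900

Total arrangements of MISSION: 7!/(2!·2!) = 1260.
Arrangements with the I's together: treat II as one letter, giving (6)!/(2!) = 360.
Hence 1260 − 360 = 900.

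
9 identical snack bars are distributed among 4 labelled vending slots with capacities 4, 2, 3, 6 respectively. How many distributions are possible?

50

Ignoring the caps, the number of non-negative solutions to x_1+…+x_4 = 9 is C(12,3) = 220.
Subtract solutions that violate a single cap (substitute x_i' = x_i − (cap_i+1)): x_1 ≥ 5 gives C(7,3) = 35; x_2 ≥ 3 gives C(9,3) = 84; x_3 ≥ 4 gives C(8,3) = 56; x_4 ≥ 7 gives C(5,3) = 10. Together 185.
Add back pairs where two caps are both exceeded: 4 + 1 + 0 + 10 + 0 + 0 = 15.
By inclusion–exclusion the count is 220 − 185 + 15 = 50.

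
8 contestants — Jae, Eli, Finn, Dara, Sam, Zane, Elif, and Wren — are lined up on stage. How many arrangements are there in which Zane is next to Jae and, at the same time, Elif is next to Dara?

2880

Treat {Zane,Jae} as one block (2 orders) and {Elif,Dara} as another (2 orders).
That leaves 6 units to arrange: 2 × 2 × 6! = 4 × 720 = 2880.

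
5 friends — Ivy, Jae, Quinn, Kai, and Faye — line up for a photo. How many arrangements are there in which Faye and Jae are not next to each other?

72

Of the 5! = 120 arrangements, those with Faye and Jae adjacent number 2 × 4! = 48 (treat the pair as a block with 2 internal orders).
Complementary counting: 120 − 48 = 72.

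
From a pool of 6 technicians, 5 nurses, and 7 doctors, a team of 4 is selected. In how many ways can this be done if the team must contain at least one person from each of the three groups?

1575

With no constraint there are C(18,4) = 3060 possible selections.
Subtract selections that omit an entire group: no technicians → C(12,4) = 495; no nurses → C(13,4) = 715; no doctors → C(11,4) = 330.
Add back selections omitting two groups (i.e. drawn from a single group): C(6,4) + C(5,4) + C(7,4) = 55.
By inclusion–exclusion: 3060 − 1540 + 55 = 1575.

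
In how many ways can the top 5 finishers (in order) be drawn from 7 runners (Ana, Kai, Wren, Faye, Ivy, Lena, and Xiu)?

There are 7 choices for 1st place, 6 for 2nd, and so on down to 3 for position 5.
That gives 7 × 6 × 5 × 4 × 3 = 2520.

2520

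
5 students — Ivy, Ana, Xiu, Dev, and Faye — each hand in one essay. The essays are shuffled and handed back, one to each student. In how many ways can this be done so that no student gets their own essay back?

44

Let Aᵢ be the assignments in which student i gets their own essay. We want the size of the complement of A₁∪…∪A_5.
By inclusion–exclusion this is Σ_{j=0}^{5} (−1)^j C(5,j)·(5−j)!.
Computing: 120 − 120 + 60 − 20 + 5 − 1 = 44.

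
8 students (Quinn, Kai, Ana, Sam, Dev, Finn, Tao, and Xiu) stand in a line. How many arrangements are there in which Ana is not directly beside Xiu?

There are 8! = 40320 arrangements in all. If Ana and Xiu are adjacent, merging them into one block gives 2·(7)! = 10080 arrangements.
So 40320 − 10080 = 30240 arrangements keep them apart.

30240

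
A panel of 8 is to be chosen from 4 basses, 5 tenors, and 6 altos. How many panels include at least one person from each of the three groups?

6216

With no constraint there are C(15,8) = 6435 possible selections.
Subtract selections that omit an entire group: no basses → C(11,8) = 165; no tenors → C(10,8) = 45; no altos → C(9,8) = 9.
Add back selections omitting two groups (i.e. drawn from a single group): C(4,8) + C(5,8) + C(6,8) = 0.
By inclusion–exclusion: 6435 − 219 + 0 = 6216.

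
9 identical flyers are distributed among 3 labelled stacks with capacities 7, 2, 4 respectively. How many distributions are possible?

12

By stars and bars, unrestricted non-negative solutions to x_1+…+x_3 = 9 number C(9+2,2) = 55.
Subtract solutions that violate a single cap (substitute x_i' = x_i − (cap_i+1)): x_1 ≥ 8 gives C(3,2) = 3; x_2 ≥ 3 gives C(8,2) = 28; x_3 ≥ 5 gives C(6,2) = 15. Together 46.
Add back pairs where two caps are both exceeded: 0 + 0 + 3 = 3.
By inclusion–exclusion the count is 55 − 46 + 3 = 12.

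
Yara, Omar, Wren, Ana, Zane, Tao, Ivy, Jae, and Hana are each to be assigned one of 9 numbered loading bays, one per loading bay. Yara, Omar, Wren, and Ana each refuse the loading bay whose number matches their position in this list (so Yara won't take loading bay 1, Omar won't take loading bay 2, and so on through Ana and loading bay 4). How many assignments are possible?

229080

Let Aᵢ (for 1 ≤ i ≤ 4) be the placements that put person i in their forbidden loading bay. Any j of these fix j positions, leaving (9−j)! ways to fill the rest, and there are C(4,j) ways to pick which j.
By inclusion–exclusion, the number of valid placements is Σ_{j=0}^{4} (−1)^j C(4,j)·(9−j)!.
Computing: 362880 − 161280 + 30240 − 2880 + 120 = 229080.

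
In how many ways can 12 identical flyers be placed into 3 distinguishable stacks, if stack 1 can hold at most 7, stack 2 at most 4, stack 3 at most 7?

25

Ignoring the caps, the number of non-negative solutions to x_1+…+x_3 = 12 is C(14,2) = 91.
Subtract solutions that violate a single cap (substitute x_i' = x_i − (cap_i+1)): x_1 ≥ 8 gives C(6,2) = 15; x_2 ≥ 5 gives C(9,2) = 36; x_3 ≥ 8 gives C(6,2) = 15. Together 66.
No two caps can be exceeded simultaneously, so the pair terms are all 0.
By inclusion–exclusion the count is 91 − 66 + 0 = 25.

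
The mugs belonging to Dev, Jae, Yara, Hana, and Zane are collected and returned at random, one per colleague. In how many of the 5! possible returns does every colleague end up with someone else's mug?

44

This is the derangement count D_5: permutations of 5 items with no fixed point.
By inclusion–exclusion this is Σ_{j=0}^{5} (−1)^j C(5,j)·(5−j)!.
Computing: 120 − 120 + 60 − 20 + 5 − 1 = 44.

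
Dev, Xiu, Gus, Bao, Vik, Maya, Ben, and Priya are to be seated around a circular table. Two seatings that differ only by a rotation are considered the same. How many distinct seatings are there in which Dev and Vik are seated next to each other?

1440

Glue Dev and Vik into a block (2 internal orders). Seating 7 units around a circle gives (6)! arrangements.
So 2 × (6)! = 2 × 720 = 1440.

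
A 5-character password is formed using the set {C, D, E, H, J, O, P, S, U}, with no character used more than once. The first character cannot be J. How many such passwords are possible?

The first character has 9−1 = 8 choices (anything except J).
The remaining 4 characters are filled from the other 8 symbols without repetition: 8 × 7 × 6 × 5 = 1680.
Total: 8 × 1680 = 13440.

13440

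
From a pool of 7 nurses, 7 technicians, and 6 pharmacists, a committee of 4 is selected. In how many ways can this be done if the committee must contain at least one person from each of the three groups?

2499

Total 4-person selections from all 20: C(20,4) = 4845.
Selections missing a whole group: no nurses → C(13,4) = 715; no technicians → C(13,4) = 715; no pharmacists → C(14,4) = 1001.
Add back selections omitting two groups (i.e. drawn from a single group): C(7,4) + C(7,4) + C(6,4) = 85.
By inclusion–exclusion: 4845 − 2431 + 85 = 2499.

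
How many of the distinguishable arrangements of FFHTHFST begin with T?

420

Fix T in the first position and arrange the remaining 7 letters.
Those 7 letters have F appearing 3 times and H appearing twice, giving (7)!/(3!·2!) = 420.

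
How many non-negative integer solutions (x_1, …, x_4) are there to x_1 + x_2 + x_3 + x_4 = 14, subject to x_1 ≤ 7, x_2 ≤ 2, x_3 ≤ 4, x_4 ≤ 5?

31

Ignoring the caps, the number of non-negative solutions to x_1+…+x_4 = 14 is C(17,3) = 680.
Subtract solutions that violate a single cap (substitute x_i' = x_i − (cap_i+1)): x_1 ≥ 8 gives C(9,3) = 84; x_2 ≥ 3 gives C(14,3) = 364; x_3 ≥ 5 gives C(12,3) = 220; x_4 ≥ 6 gives C(11,3) = 165. Together 833.
Add back pairs where two caps are both exceeded: 20 + 4 + 1 + 84 + 56 + 20 = 185.
Subtract triples: 0 + 0 + 0 + 1 = 1.
By inclusion–exclusion the count is 680 − 833 + 185 − 1 = 31.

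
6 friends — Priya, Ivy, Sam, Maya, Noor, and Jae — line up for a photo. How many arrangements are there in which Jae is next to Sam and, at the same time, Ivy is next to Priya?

96

Treat {Jae,Sam} as one block (2 orders) and {Ivy,Priya} as another (2 orders).
That leaves 4 units to arrange: 2 × 2 × 4! = 4 × 24 = 96.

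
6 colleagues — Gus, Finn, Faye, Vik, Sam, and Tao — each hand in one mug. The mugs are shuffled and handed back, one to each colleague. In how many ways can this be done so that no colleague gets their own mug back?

Let Aᵢ be the assignments in which colleague i gets their own mug. We want the size of the complement of A₁∪…∪A_6.
By inclusion–exclusion this is Σ_{j=0}^{6} (−1)^j C(6,j)·(6−j)!.
Computing: 720 − 720 + 360 − 120 + 30 − 6 + 1 = 265.

265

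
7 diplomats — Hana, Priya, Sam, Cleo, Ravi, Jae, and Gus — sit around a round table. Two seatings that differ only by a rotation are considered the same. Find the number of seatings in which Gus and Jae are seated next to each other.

240

Glue Gus and Jae into a block (2 internal orders). Seating 6 units around a circle gives (5)! arrangements.
So 2 × (5)! = 2 × 120 = 240.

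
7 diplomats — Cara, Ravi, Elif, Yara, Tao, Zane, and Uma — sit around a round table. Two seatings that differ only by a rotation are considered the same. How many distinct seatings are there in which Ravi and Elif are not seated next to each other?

Without the restriction there are (6)! = 720 seatings.
Seatings with Ravi beside Elif: treat them as a block with 2 internal orders, giving 2 × (5)! = 240.
Subtracting, 720 − 240 = 480.

480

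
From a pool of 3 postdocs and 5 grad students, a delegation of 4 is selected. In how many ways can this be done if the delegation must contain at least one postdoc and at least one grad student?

Total 4-person selections from all 8: C(8,4) = 70.
Subtract selections that omit an entire group: no postdocs → C(5,4) = 5; no grad students → C(3,4) = 0.
Both groups omitted at once is impossible, so 70 − 5 = 65.

65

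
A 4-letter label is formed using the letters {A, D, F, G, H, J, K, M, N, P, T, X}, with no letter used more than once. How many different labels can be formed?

11880

With no repetition, fill the 4 letters in order: 12 choices, then 11, down to 9.
That product is 12 × 11 × 10 × 9 = 11880.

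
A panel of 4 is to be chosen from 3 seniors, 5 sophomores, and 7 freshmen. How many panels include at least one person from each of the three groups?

630

Unrestricted: C(15,4) = 1365 ways to pick any 4 of the 15.
Selections missing a whole group: no seniors → C(12,4) = 495; no sophomores → C(10,4) = 210; no freshmen → C(8,4) = 70.
Add back selections omitting two groups (i.e. drawn from a single group): C(3,4) + C(5,4) + C(7,4) = 40.
By inclusion–exclusion: 1365 − 775 + 40 = 630.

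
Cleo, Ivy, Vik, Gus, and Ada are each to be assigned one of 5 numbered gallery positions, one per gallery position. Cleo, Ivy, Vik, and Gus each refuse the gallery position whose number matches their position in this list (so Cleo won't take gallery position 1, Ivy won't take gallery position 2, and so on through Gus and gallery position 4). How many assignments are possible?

53

Let Aᵢ (for 1 ≤ i ≤ 4) be the placements that put person i in their forbidden gallery position. Any j of these fix j positions, leaving (5−j)! ways to fill the rest, and there are C(4,j) ways to pick which j.
By inclusion–exclusion, the number of valid placements is Σ_{j=0}^{4} (−1)^j C(4,j)·(5−j)!.
Computing: 120 − 96 + 36 − 8 + 1 = 53.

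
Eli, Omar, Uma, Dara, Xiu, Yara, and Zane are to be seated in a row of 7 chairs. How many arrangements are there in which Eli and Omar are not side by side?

There are 7! = 5040 arrangements in all. If Eli and Omar are adjacent, merging them into one block gives 2·(6)! = 1440 arrangements.
So 5040 − 1440 = 3600 arrangements keep them apart.

3600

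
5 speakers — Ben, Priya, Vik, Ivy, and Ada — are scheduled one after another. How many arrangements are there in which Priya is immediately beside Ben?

48

Place the 3 others and the Priya-Ben pair as 4 objects in a line; the pair has 2 internal arrangements.
That gives 2 × 4! = 2 × 24 = 48.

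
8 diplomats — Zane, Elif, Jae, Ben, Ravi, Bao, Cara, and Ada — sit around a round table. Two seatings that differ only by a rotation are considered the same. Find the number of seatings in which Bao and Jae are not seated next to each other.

All circular seatings of 8 people number (7)! = 5040.
Those with Bao next to Jae: fuse the pair into one unit and seat 7 units around a circle — 2·(6)! = 1440.
Subtracting, 5040 − 1440 = 3600.

3600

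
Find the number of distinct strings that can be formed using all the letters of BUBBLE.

120

Letter multiplicities in BUBBLE: B×3, E×1, L×1, U×1.
The number of distinct arrangements is 6!/(3!) = 720/6 = 120.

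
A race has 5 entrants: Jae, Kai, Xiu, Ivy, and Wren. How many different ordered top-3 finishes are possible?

There are 5 choices for 1st place, 4 for 2nd, and 3 for 3rd.
That gives 5 × 4 × 3 = 60.

60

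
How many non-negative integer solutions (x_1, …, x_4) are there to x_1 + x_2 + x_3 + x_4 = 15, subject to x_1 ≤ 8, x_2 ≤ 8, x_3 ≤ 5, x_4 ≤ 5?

Ignoring the caps, the number of non-negative solutions to x_1+…+x_4 = 15 is C(18,3) = 816.
Subtract solutions that violate a single cap (substitute x_i' = x_i − (cap_i+1)): x_1 ≥ 9 gives C(9,3) = 84; x_2 ≥ 9 gives C(9,3) = 84; x_3 ≥ 6 gives C(12,3) = 220; x_4 ≥ 6 gives C(12,3) = 220. Together 608.
Add back pairs where two caps are both exceeded: 0 + 1 + 1 + 1 + 1 + 20 = 24.
By inclusion–exclusion the count is 816 − 608 + 24 = 232.

232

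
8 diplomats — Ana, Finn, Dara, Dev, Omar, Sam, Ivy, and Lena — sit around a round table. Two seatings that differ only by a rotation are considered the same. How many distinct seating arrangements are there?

5040

Fix one person's seat to break rotational symmetry; the remaining 7 people can be arranged in (7)! = 5040 ways.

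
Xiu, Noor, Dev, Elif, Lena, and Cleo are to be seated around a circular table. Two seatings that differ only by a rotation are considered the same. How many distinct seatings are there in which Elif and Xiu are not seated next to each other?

Without the restriction there are (5)! = 120 seatings.
Those with Elif next to Xiu: fuse the pair into one unit and seat 5 units around a circle — 2·(4)! = 48.
Subtracting, 120 − 48 = 72.

72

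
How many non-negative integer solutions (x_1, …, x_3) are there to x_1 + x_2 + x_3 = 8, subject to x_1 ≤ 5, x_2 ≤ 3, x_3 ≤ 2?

6

By stars and bars, unrestricted non-negative solutions to x_1+…+x_3 = 8 number C(8+2,2) = 45.
Subtract solutions that violate a single cap (substitute x_i' = x_i − (cap_i+1)): x_1 ≥ 6 gives C(4,2) = 6; x_2 ≥ 4 gives C(6,2) = 15; x_3 ≥ 3 gives C(7,2) = 21. Together 42.
Add back pairs where two caps are both exceeded: 0 + 0 + 3 = 3.
By inclusion–exclusion the count is 45 − 42 + 3 = 6.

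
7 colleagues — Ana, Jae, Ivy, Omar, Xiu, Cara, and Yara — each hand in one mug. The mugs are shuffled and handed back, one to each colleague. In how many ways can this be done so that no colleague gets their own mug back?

1854

Count assignments avoiding every fixed point. For any j of the 7 colleagues fixed to their own mug, the other 7−j can be arranged in (7−j)! ways.
By inclusion–exclusion this is Σ_{j=0}^{7} (−1)^j C(7,j)·(7−j)!.
Computing: 5040 − 5040 + 2520 − 840 + 210 − 42 + 7 − 1 = 1854.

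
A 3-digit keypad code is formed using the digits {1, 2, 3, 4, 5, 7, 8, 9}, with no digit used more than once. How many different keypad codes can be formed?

Choose and order 3 of the 8 symbols: the first digit has 8 options, the next 7, then 6.
8 × 7 × 6 = 336.

336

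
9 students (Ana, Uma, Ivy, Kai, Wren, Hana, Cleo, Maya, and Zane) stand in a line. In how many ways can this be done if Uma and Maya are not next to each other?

Of the 9! = 362880 arrangements, those with Uma and Maya adjacent number 2 × 8! = 80640 (treat the pair as a block with 2 internal orders).
So 362880 − 80640 = 282240 arrangements keep them apart.

282240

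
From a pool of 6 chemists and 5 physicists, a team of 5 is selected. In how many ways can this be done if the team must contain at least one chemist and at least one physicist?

455

Unrestricted: C(11,5) = 462 ways to pick any 5 of the 11.
Selections missing a whole group: no chemists → C(5,5) = 1; no physicists → C(6,5) = 6.
Both groups omitted at once is impossible, so 462 − 7 = 455.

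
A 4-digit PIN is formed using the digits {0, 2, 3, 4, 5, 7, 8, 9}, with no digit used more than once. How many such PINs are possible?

This is a permutation of 4 out of 8: P(8,4) = 8!/4!.
That product is 8 × 7 × 6 × 5 = 1680.

1680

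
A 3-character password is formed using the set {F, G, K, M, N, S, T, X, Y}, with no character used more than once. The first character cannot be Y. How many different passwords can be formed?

448

The first character has 9−1 = 8 choices (anything except Y).
The remaining 2 characters are filled from the other 8 symbols without repetition: 8 × 7 = 56.
Total: 8 × 56 = 448.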